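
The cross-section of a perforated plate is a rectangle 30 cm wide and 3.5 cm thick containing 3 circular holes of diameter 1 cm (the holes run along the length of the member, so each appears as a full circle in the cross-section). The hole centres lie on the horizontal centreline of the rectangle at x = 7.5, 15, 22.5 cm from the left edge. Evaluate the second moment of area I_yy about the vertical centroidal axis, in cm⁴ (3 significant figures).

Break the section into simple shapes (no overlaps), measuring from the bottom-left corner of the bounding box.
Plate: 30 × 3.5, A = 105 cm², x = 15 cm, Ī = 7 875 cm⁴.
Hole 1 (subtracted): ⌀1, A = 0.7854 cm², x = 7.5 cm, Ī = 0.049087 cm⁴.
Hole 2 (subtracted): ⌀1, A = 0.7854 cm², x = 15 cm, Ī = 0.049087 cm⁴.
Hole 3 (subtracted): ⌀1, A = 0.7854 cm², x = 22.5 cm, Ī = 0.049087 cm⁴.
By symmetry the centroid is at mid-width, x̄ = 15 cm.
Transfer each piece to the vertical centroidal axis using Ī + A·d² with d = x − 15:
  plate: d = 0 cm → contributes +7 875 cm⁴
  hole 1: d = -7.5 cm → contributes −44.228 cm⁴
  hole 2: d = 0 cm → contributes −0.049087 cm⁴
  hole 3: d = 7.5 cm → contributes −44.228 cm⁴
Total I = 7786.5 cm⁴.

I_yy ≈ 7790 cm⁴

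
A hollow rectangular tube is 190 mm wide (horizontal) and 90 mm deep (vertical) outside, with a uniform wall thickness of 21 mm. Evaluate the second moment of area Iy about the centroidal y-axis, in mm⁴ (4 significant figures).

Iy ≈ 3.848 × 10⁷ mm⁴

Decompose the section into non-overlapping parts with the origin at the bottom-left of its bounding rectangle.
Outer rectangle: 190 × 90, A = 17 100 mm², x = 95 mm, Ī = 51 442 500 mm⁴.
Inner void (subtracted): 148 × 48, A = 7 104 mm², x = 95 mm, Ī = 12 967 168 mm⁴.
By symmetry the centroid is at mid-width, x̄ = 95 mm.
All pieces are centred on the centroidal y-axis, so I = ΣĪ (holes subtracted) = 38 475 332 mm⁴.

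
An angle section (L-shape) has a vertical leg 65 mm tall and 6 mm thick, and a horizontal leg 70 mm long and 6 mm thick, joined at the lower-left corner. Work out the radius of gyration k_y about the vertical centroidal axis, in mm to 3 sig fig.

Decompose the section into non-overlapping parts with the origin at the bottom-left of its bounding rectangle.
Vertical leg: 6 × 65, A = 390 mm², x = 3 mm, Ī = 1 170 mm⁴.
Horizontal leg (remainder): 64 × 6, A = 384 mm², x = 38 mm, Ī = 131 072 mm⁴.
Centroid: x̄ = ΣA·x / ΣA = 20.364 mm.
Transfer each piece to the vertical centroidal axis using Ī + A·d² with d = x − 20.364:
  vertical leg: d = -17.364 mm → contributes +118 763 mm⁴
  horizontal leg (remainder): d = 17.636 mm → contributes +250 502 mm⁴
Total I = 369 265 mm⁴.
Radius of gyration: k = √(I/A) = √(369 265 / 774) = 21.842 mm.

k_y ≈ 21.8 mm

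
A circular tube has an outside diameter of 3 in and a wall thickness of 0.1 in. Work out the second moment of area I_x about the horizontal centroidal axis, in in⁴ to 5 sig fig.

I_x ≈ 0.95889 in⁴

Treat the section as a set of non-overlapping primitives; coordinates are from the bounding-box lower-left.
Outer circle: ⌀3, A = 7.068583 in², y = 1.5 in, Ī = 3.976078 in⁴.
Bore (subtracted): ⌀2.8, A = 6.157522 in², y = 1.5 in, Ī = 3.017186 in⁴.
By symmetry the centroid is at mid-height, ȳ = 1.5 in.
All pieces are centred on the horizontal centroidal axis, so I = ΣĪ (holes subtracted) = 0.9588926 in⁴.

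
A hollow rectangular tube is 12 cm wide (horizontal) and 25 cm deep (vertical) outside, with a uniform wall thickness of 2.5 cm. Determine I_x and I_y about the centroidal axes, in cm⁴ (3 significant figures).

Break the section into simple shapes (no overlaps), measuring from the bottom-left corner of the bounding box.
Outer rectangle: 12 × 25, A = 300 cm², y = 12.5 cm, Ī = 15 625 cm⁴.
Inner void (subtracted): 7 × 20, A = 140 cm², y = 12.5 cm, Ī = 4666.7 cm⁴.
By symmetry the centroid is at mid-height, ȳ = 12.5 cm.
All pieces are centred on the centroidal x-axis, so I = ΣĪ (holes subtracted) = 10 958 cm⁴.
Repeating about the centroidal y-axis gives I_y = 3028.3 cm⁴.

I_x ≈ 1.10 × 10⁴ cm⁴, I_y ≈ 3030 cm⁴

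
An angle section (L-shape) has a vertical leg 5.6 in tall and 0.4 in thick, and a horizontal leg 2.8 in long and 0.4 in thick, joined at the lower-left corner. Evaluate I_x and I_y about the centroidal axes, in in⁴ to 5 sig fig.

Decompose the section into non-overlapping parts with the origin at the bottom-left of its bounding rectangle.
Vertical leg: 0.4 × 5.6, A = 2.24 in², y = 2.8 in, Ī = 5.853867 in⁴.
Horizontal leg (remainder): 2.4 × 0.4, A = 0.96 in², y = 0.2 in, Ī = 0.0128 in⁴.
Centroid: ȳ = ΣA·y / ΣA = 2.02 in.
Transfer each piece to the centroidal x-axis using Ī + A·d² with d = y − 2.02:
  vertical leg: d = 0.78 in → contributes +7.216683 in⁴
  horizontal leg (remainder): d = -1.82 in → contributes +3.192704 in⁴
Total I = 10.40939 in⁴.
For the y-axis: x̄ = 0.62 in.
Repeating about the centroidal y-axis gives I_y = 1.807787 in⁴.

I_x ≈ 10.409 in⁴, I_y ≈ 1.8078 in⁴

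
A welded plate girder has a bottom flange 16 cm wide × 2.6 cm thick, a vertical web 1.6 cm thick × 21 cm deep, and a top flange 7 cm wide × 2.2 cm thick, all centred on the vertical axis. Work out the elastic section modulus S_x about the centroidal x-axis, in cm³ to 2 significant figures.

S_x ≈ 500 cm³

Decompose the section into non-overlapping parts with the origin at the bottom-left of its bounding rectangle.
Bottom plate: 16 × 2.6, A = 41.6 cm², y = 1.3 cm, Ī = 23.43 cm⁴.
Web plate: 1.6 × 21, A = 33.6 cm², y = 13.1 cm, Ī = 1 235 cm⁴.
Top plate: 7 × 2.2, A = 15.4 cm², y = 24.7 cm, Ī = 6.211 cm⁴.
Centroid: ȳ = ΣA·y / ΣA = 9.654 cm.
Transfer each piece to the centroidal x-axis using Ī + A·d² with d = y − 9.654:
  bottom plate: d = -8.354 cm → contributes +2 926 cm⁴
  web plate: d = 3.446 cm → contributes +1 634 cm⁴
  top plate: d = 15.05 cm → contributes +3 493 cm⁴
Total I = 8 053 cm⁴.
Extreme fibre distance c = 16.15 cm; S = I/c = 498.7 cm³.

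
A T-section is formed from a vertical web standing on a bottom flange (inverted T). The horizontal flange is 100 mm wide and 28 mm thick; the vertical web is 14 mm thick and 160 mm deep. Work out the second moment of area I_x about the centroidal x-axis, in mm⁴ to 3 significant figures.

Decompose the section into non-overlapping parts with the origin at the bottom-left of its bounding rectangle.
Flange: 100 × 28, A = 2 800 mm², y = 14 mm, Ī = 182 933 mm⁴.
Web: 14 × 160, A = 2 240 mm², y = 108 mm, Ī = 4 778 667 mm⁴.
Centroid: ȳ = ΣA·y / ΣA = 55.778 mm.
Transfer each piece to the centroidal x-axis using Ī + A·d² with d = y − 55.778:
  flange: d = -41.778 mm → contributes +5 070 005 mm⁴
  web: d = 52.222 mm → contributes +10 887 506 mm⁴
Total I = 15 957 511 mm⁴.

I_x ≈ 1.60 × 10⁷ mm⁴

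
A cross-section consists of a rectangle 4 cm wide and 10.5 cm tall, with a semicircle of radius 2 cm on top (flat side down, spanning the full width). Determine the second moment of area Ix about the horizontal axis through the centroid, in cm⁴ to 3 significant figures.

Ix ≈ 591 cm⁴

Treat the section as a set of non-overlapping primitives; coordinates are from the bounding-box lower-left.
Rectangular body: 4 × 10.5, A = 42 cm², y = 5.25 cm, Ī = 385.88 cm⁴.
Semicircular cap: semicircle r = 2, A = 6.2832 cm², y = 11.349 cm, Ī = 1.7561 cm⁴.
Centroid: ȳ = ΣA·y / ΣA = 6.0437 cm.
Transfer each piece to the horizontal axis through the centroid using Ī + A·d² with d = y − 6.0437:
  rectangular body: d = -0.79365 cm → contributes +412.33 cm⁴
  semicircular cap: d = 5.3052 cm → contributes +178.6 cm⁴
Total I = 590.93 cm⁴.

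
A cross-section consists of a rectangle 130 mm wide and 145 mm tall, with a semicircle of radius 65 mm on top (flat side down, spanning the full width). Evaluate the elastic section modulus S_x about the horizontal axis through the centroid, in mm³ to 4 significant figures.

Split into non-overlapping primitives; take the origin at the lower-left of the bounding box.
Rectangular body: 130 × 145, A = 18 850 mm², y = 72.5 mm, Ī = 33 026 771 mm⁴.
Semicircular cap: semicircle r = 65, A = 6636.61 mm², y = 172.587 mm, Ī = 1 959 230 mm⁴.
Centroid: ȳ = ΣA·y / ΣA = 98.5622 mm.
Transfer each piece to the horizontal axis through the centroid using Ī + A·d² with d = y − 98.5622:
  rectangular body: d = -26.0622 mm → contributes +45 830 437 mm⁴
  semicircular cap: d = 74.0246 mm → contributes +38 325 529 mm⁴
Total I = 84 155 966 mm⁴.
Extreme fibre distance c = 111.438 mm; S = I/c = 755 183 mm³.

S_x ≈ 7.552 × 10⁵ mm³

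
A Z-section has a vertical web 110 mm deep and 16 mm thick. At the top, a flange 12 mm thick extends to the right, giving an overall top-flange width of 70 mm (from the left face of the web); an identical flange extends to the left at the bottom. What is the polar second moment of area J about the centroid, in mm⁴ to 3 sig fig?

Treat the section as a set of non-overlapping primitives; coordinates are from the bounding-box lower-left.
Web: 16 × 110, A = 1 760 mm², y = 55 mm, Ī = 1 774 667 mm⁴.
Top flange (beyond web): 54 × 12, A = 648 mm², y = 104 mm, Ī = 7 776 mm⁴.
Bottom flange (beyond web): 54 × 12, A = 648 mm², y = 6 mm, Ī = 7 776 mm⁴.
Centroid: ȳ = ΣA·y / ΣA = 55 mm.
Transfer each piece to the centroidal x-axis using Ī + A·d² with d = y − 55:
  web: d = 0 mm → contributes +1 774 667 mm⁴
  top flange (beyond web): d = 49 mm → contributes +1 563 624 mm⁴
  bottom flange (beyond web): d = -49 mm → contributes +1 563 624 mm⁴
Total I = 4 901 915 mm⁴.
For the y-axis: x̄ = 62 mm.
Repeating about the centroidal y-axis gives I_y = 1 940 075 mm⁴.
Polar second moment: J = I_x + I_y = 6 841 989 mm⁴.

J ≈ 6.84 × 10⁶ mm⁴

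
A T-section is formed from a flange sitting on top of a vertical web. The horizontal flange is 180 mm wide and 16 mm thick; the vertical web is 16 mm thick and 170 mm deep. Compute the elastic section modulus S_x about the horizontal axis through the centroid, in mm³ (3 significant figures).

Decompose the section into non-overlapping parts with the origin at the bottom-left of its bounding rectangle.
Flange: 180 × 16, A = 2 880 mm², y = 178 mm, Ī = 61 440 mm⁴.
Web: 16 × 170, A = 2 720 mm², y = 85 mm, Ī = 6 550 667 mm⁴.
Centroid: ȳ = ΣA·y / ΣA = 132.83 mm.
Transfer each piece to the horizontal axis through the centroid using Ī + A·d² with d = y − 132.83:
  flange: d = 45.171 mm → contributes +5 937 959 mm⁴
  web: d = -47.829 mm → contributes +12 772 863 mm⁴
Total I = 18 710 822 mm⁴.
Extreme fibre distance c = 132.83 mm; S = I/c = 140 864 mm³.

S_x ≈ 1.41 × 10⁵ mm³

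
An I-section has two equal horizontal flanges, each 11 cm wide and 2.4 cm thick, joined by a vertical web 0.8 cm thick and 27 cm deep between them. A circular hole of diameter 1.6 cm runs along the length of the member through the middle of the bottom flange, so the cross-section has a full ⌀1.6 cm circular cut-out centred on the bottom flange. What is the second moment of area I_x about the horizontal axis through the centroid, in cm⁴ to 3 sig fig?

Split into non-overlapping primitives; take the origin at the lower-left of the bounding box.
Bottom flange: 11 × 2.4, A = 26.4 cm², y = 1.2 cm, Ī = 12.672 cm⁴.
Web: 0.8 × 27, A = 21.6 cm², y = 15.9 cm, Ī = 1312.2 cm⁴.
Top flange: 11 × 2.4, A = 26.4 cm², y = 30.6 cm, Ī = 12.672 cm⁴.
Hole (subtracted): ⌀1.6, A = 2.0106 cm², y = 1.2 cm, Ī = 0.3217 cm⁴.
Centroid: ȳ = ΣA·y / ΣA = 16.308 cm.
Transfer each piece to the horizontal axis through the centroid using Ī + A·d² with d = y − 16.308:
  bottom flange: d = -15.108 cm → contributes +6038.7 cm⁴
  web: d = -0.40829 cm → contributes +1315.8 cm⁴
  top flange: d = 14.292 cm → contributes +5404.9 cm⁴
  hole: d = -15.108 cm → contributes −459.27 cm⁴
Total I = 12 300 cm⁴.

I_x ≈ 1.23 × 10⁴ cm⁴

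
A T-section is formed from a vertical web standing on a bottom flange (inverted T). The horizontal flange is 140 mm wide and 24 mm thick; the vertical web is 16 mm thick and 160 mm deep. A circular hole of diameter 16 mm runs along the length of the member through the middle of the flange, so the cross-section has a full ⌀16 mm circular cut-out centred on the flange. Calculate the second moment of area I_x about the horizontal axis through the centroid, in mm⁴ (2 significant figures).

I_x ≈ 1.8 × 10⁷ mm⁴

Split into non-overlapping primitives; take the origin at the lower-left of the bounding box.
Flange: 140 × 24, A = 3 360 mm², y = 12 mm, Ī = 161 280 mm⁴.
Web: 16 × 160, A = 2 560 mm², y = 104 mm, Ī = 5 461 333 mm⁴.
Hole (subtracted): ⌀16, A = 201.1 mm², y = 12 mm, Ī = 3 217 mm⁴.
Centroid: ȳ = ΣA·y / ΣA = 53.18 mm.
Transfer each piece to the horizontal axis through the centroid using Ī + A·d² with d = y − 53.18:
  flange: d = -41.18 mm → contributes +5 859 826 mm⁴
  web: d = 50.82 mm → contributes +12 072 332 mm⁴
  hole: d = -41.18 mm → contributes −344 217 mm⁴
Total I = 17 587 941 mm⁴.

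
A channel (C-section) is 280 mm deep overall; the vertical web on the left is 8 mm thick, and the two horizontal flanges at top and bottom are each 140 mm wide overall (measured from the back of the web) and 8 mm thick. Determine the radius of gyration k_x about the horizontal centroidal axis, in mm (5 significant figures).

k_x ≈ 111.09 mm

Break the section into simple shapes (no overlaps), measuring from the bottom-left corner of the bounding box.
Web: 8 × 280, A = 2 240 mm², y = 140 mm, Ī = 14 634 667 mm⁴.
Top flange (beyond web): 132 × 8, A = 1 056 mm², y = 276 mm, Ī = 5 632 mm⁴.
Bottom flange (beyond web): 132 × 8, A = 1 056 mm², y = 4 mm, Ī = 5 632 mm⁴.
By symmetry the centroid is at mid-height, ȳ = 140 mm.
Transfer each piece to the horizontal centroidal axis using Ī + A·d² with d = y − 140:
  web: d = 0 mm → contributes +14 634 667 mm⁴
  top flange (beyond web): d = 136 mm → contributes +19 537 408 mm⁴
  bottom flange (beyond web): d = -136 mm → contributes +19 537 408 mm⁴
Total I = 53 709 483 mm⁴.
Radius of gyration: k = √(I/A) = √(53 709 483 / 4 352) = 111.0916 mm.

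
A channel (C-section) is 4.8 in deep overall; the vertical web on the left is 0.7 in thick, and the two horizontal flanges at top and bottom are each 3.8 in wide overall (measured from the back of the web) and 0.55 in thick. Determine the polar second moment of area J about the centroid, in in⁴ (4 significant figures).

Break the section into simple shapes (no overlaps), measuring from the bottom-left corner of the bounding box.
Web: 0.7 × 4.8, A = 3.36 in², y = 2.4 in, Ī = 6.4512 in⁴.
Top flange (beyond web): 3.1 × 0.55, A = 1.705 in², y = 4.525 in, Ī = 0.0429802 in⁴.
Bottom flange (beyond web): 3.1 × 0.55, A = 1.705 in², y = 0.275 in, Ī = 0.0429802 in⁴.
By symmetry the centroid is at mid-height, ȳ = 2.4 in.
Transfer each piece to the centroidal x-axis using Ī + A·d² with d = y − 2.4:
  web: d = 0 in → contributes +6.4512 in⁴
  top flange (beyond web): d = 2.125 in → contributes +7.74212 in⁴
  bottom flange (beyond web): d = -2.125 in → contributes +7.74212 in⁴
Total I = 21.9354 in⁴.
For the y-axis: x̄ = 1.30702 in.
Repeating about the centroidal y-axis gives I_y = 8.97763 in⁴.
Polar second moment: J = I_x + I_y = 30.9131 in⁴.

J ≈ 30.91 in⁴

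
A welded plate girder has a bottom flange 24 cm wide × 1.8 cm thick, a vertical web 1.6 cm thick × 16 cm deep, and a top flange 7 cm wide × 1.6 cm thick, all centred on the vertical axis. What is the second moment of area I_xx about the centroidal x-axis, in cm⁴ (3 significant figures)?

I_xx ≈ 3830 cm⁴

Break the section into simple shapes (no overlaps), measuring from the bottom-left corner of the bounding box.
Bottom plate: 24 × 1.8, A = 43.2 cm², y = 0.9 cm, Ī = 11.664 cm⁴.
Web plate: 1.6 × 16, A = 25.6 cm², y = 9.8 cm, Ī = 546.13 cm⁴.
Top plate: 7 × 1.6, A = 11.2 cm², y = 18.6 cm, Ī = 2.3893 cm⁴.
Centroid: ȳ = ΣA·y / ΣA = 6.226 cm.
Transfer each piece to the centroidal x-axis using Ī + A·d² with d = y − 6.226:
  bottom plate: d = -5.326 cm → contributes +1237.1 cm⁴
  web plate: d = 3.574 cm → contributes +873.13 cm⁴
  top plate: d = 12.374 cm → contributes +1717.3 cm⁴
Total I = 3827.5 cm⁴.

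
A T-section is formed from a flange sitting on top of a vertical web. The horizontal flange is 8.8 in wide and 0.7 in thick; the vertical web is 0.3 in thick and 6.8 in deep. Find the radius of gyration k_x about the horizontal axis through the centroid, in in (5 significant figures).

k_x ≈ 1.9020 in

Decompose the section into non-overlapping parts with the origin at the bottom-left of its bounding rectangle.
Flange: 8.8 × 0.7, A = 6.16 in², y = 7.15 in, Ī = 0.2515333 in⁴.
Web: 0.3 × 6.8, A = 2.04 in², y = 3.4 in, Ī = 7.8608 in⁴.
Centroid: ȳ = ΣA·y / ΣA = 6.217073 in.
Transfer each piece to the horizontal axis through the centroid using Ī + A·d² with d = y − 6.217073:
  flange: d = 0.9329268 in → contributes +5.612905 in⁴
  web: d = -2.817073 in → contributes +24.05004 in⁴
Total I = 29.66294 in⁴.
Radius of gyration: k = √(I/A) = √(29.66294 / 8.2) = 1.901955 in.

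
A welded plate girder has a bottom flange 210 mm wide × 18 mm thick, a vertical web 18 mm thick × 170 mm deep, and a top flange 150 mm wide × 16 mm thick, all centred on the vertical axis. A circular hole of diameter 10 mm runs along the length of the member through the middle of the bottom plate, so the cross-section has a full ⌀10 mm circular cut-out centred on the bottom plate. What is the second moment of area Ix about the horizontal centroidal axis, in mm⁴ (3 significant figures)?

Break the section into simple shapes (no overlaps), measuring from the bottom-left corner of the bounding box.
Bottom plate: 210 × 18, A = 3 780 mm², y = 9 mm, Ī = 102 060 mm⁴.
Web plate: 18 × 170, A = 3 060 mm², y = 103 mm, Ī = 7 369 500 mm⁴.
Top plate: 150 × 16, A = 2 400 mm², y = 196 mm, Ī = 51 200 mm⁴.
Hole (subtracted): ⌀10, A = 78.54 mm², y = 9 mm, Ī = 490.87 mm⁴.
Centroid: ȳ = ΣA·y / ΣA = 89.385 mm.
Transfer each piece to the horizontal centroidal axis using Ī + A·d² with d = y − 89.385:
  bottom plate: d = -80.385 mm → contributes +24 527 204 mm⁴
  web plate: d = 13.615 mm → contributes +7 936 763 mm⁴
  top plate: d = 106.62 mm → contributes +27 331 642 mm⁴
  hole: d = -80.385 mm → contributes −507 990 mm⁴
Total I = 59 287 619 mm⁴.

Ix ≈ 5.93 × 10⁷ mm⁴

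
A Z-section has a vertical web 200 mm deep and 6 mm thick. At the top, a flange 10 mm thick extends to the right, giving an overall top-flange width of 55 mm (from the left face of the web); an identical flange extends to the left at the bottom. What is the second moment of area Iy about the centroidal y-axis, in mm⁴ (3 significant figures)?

Iy ≈ 9.41 × 10⁵ mm⁴

Treat the section as a set of non-overlapping primitives; coordinates are from the bounding-box lower-left.
Web: 6 × 200, A = 1 200 mm², x = 52 mm, Ī = 3 600 mm⁴.
Top flange (beyond web): 49 × 10, A = 490 mm², x = 79.5 mm, Ī = 98 041 mm⁴.
Bottom flange (beyond web): 49 × 10, A = 490 mm², x = 24.5 mm, Ī = 98 041 mm⁴.
Centroid: x̄ = ΣA·x / ΣA = 52 mm.
Transfer each piece to the centroidal y-axis using Ī + A·d² with d = x − 52:
  web: d = 0 mm → contributes +3 600 mm⁴
  top flange (beyond web): d = 27.5 mm → contributes +468 603 mm⁴
  bottom flange (beyond web): d = -27.5 mm → contributes +468 603 mm⁴
Total I = 940 807 mm⁴.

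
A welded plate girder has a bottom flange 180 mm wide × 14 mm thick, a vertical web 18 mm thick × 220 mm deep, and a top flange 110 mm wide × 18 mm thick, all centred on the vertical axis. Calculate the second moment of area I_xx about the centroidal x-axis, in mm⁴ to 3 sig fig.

Decompose the section into non-overlapping parts with the origin at the bottom-left of its bounding rectangle.
Bottom plate: 180 × 14, A = 2 520 mm², y = 7 mm, Ī = 41 160 mm⁴.
Web plate: 18 × 220, A = 3 960 mm², y = 124 mm, Ī = 15 972 000 mm⁴.
Top plate: 110 × 18, A = 1 980 mm², y = 243 mm, Ī = 53 460 mm⁴.
Centroid: ȳ = ΣA·y / ΣA = 117 mm.
Transfer each piece to the centroidal x-axis using Ī + A·d² with d = y − 117:
  bottom plate: d = -110 mm → contributes +30 533 160 mm⁴
  web plate: d = 7 mm → contributes +16 166 040 mm⁴
  top plate: d = 126 mm → contributes +31 487 940 mm⁴
Total I = 78 187 140 mm⁴.

I_xx ≈ 7.82 × 10⁷ mm⁴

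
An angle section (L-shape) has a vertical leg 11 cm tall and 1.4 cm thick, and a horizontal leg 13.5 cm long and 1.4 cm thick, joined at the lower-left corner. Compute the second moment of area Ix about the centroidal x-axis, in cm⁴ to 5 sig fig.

Ix ≈ 343.91 cm⁴

Split into non-overlapping primitives; take the origin at the lower-left of the bounding box.
Vertical leg: 1.4 × 11, A = 15.4 cm², y = 5.5 cm, Ī = 155.2833 cm⁴.
Horizontal leg (remainder): 12.1 × 1.4, A = 16.94 cm², y = 0.7 cm, Ī = 2.766867 cm⁴.
Centroid: ȳ = ΣA·y / ΣA = 2.985714 cm.
Transfer each piece to the centroidal x-axis using Ī + A·d² with d = y − 2.985714:
  vertical leg: d = 2.514286 cm → contributes +252.6365 cm⁴
  horizontal leg (remainder): d = -2.285714 cm → contributes +91.26972 cm⁴
Total I = 343.9062 cm⁴.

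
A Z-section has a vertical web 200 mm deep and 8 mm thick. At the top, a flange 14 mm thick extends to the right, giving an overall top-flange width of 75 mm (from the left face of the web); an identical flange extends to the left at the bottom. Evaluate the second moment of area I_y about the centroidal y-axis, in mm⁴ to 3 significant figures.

Split into non-overlapping primitives; take the origin at the lower-left of the bounding box.
Web: 8 × 200, A = 1 600 mm², x = 71 mm, Ī = 8533.3 mm⁴.
Top flange (beyond web): 67 × 14, A = 938 mm², x = 108.5 mm, Ī = 350 890 mm⁴.
Bottom flange (beyond web): 67 × 14, A = 938 mm², x = 33.5 mm, Ī = 350 890 mm⁴.
Centroid: x̄ = ΣA·x / ΣA = 71 mm.
Transfer each piece to the centroidal y-axis using Ī + A·d² with d = x − 71:
  web: d = 0 mm → contributes +8533.3 mm⁴
  top flange (beyond web): d = 37.5 mm → contributes +1 669 953 mm⁴
  bottom flange (beyond web): d = -37.5 mm → contributes +1 669 953 mm⁴
Total I = 3 348 439 mm⁴.

I_y ≈ 3.35 × 10⁶ mm⁴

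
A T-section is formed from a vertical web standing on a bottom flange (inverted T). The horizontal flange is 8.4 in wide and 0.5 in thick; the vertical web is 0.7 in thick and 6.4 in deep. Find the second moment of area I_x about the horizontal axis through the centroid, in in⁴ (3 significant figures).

Break the section into simple shapes (no overlaps), measuring from the bottom-left corner of the bounding box.
Flange: 8.4 × 0.5, A = 4.2 in², y = 0.25 in, Ī = 0.0875 in⁴.
Web: 0.7 × 6.4, A = 4.48 in², y = 3.7 in, Ī = 15.292 in⁴.
Centroid: ȳ = ΣA·y / ΣA = 2.0306 in.
Transfer each piece to the horizontal axis through the centroid using Ī + A·d² with d = y − 2.0306:
  flange: d = -1.7806 in → contributes +13.404 in⁴
  web: d = 1.6694 in → contributes +27.776 in⁴
Total I = 41.181 in⁴.

I_x ≈ 41.2 in⁴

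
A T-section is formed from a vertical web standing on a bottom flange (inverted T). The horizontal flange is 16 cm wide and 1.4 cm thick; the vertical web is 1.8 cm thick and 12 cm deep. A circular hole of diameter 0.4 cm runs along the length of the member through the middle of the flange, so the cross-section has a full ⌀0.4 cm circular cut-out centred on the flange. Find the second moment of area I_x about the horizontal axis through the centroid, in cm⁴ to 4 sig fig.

I_x ≈ 755.1 cm⁴

Decompose the section into non-overlapping parts with the origin at the bottom-left of its bounding rectangle.
Flange: 16 × 1.4, A = 22.4 cm², y = 0.7 cm, Ī = 3.65867 cm⁴.
Web: 1.8 × 12, A = 21.6 cm², y = 7.4 cm, Ī = 259.2 cm⁴.
Hole (subtracted): ⌀0.4, A = 0.125664 cm², y = 0.7 cm, Ī = 0.00125664 cm⁴.
Centroid: ȳ = ΣA·y / ΣA = 3.99851 cm.
Transfer each piece to the horizontal axis through the centroid using Ī + A·d² with d = y − 3.99851:
  flange: d = -3.29851 cm → contributes +247.375 cm⁴
  web: d = 3.40149 cm → contributes +509.115 cm⁴
  hole: d = -3.29851 cm → contributes −1.3685 cm⁴
Total I = 755.121 cm⁴.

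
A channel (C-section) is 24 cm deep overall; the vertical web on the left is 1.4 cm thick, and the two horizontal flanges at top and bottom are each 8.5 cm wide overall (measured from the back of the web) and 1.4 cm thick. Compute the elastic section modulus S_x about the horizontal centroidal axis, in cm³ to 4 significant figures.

Treat the section as a set of non-overlapping primitives; coordinates are from the bounding-box lower-left.
Web: 1.4 × 24, A = 33.6 cm², y = 12 cm, Ī = 1612.8 cm⁴.
Top flange (beyond web): 7.1 × 1.4, A = 9.94 cm², y = 23.3 cm, Ī = 1.62353 cm⁴.
Bottom flange (beyond web): 7.1 × 1.4, A = 9.94 cm², y = 0.7 cm, Ī = 1.62353 cm⁴.
By symmetry the centroid is at mid-height, ȳ = 12 cm.
Transfer each piece to the horizontal centroidal axis using Ī + A·d² with d = y − 12:
  web: d = 0 cm → contributes +1612.8 cm⁴
  top flange (beyond web): d = 11.3 cm → contributes +1270.86 cm⁴
  bottom flange (beyond web): d = -11.3 cm → contributes +1270.86 cm⁴
Total I = 4154.52 cm⁴.
Extreme fibre distance c = 12 cm; S = I/c = 346.21 cm³.

S_x ≈ 346.2 cm³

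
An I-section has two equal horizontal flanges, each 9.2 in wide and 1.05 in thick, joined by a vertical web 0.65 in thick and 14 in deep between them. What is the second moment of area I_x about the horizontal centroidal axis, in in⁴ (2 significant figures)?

I_x ≈ 1200 in⁴

Break the section into simple shapes (no overlaps), measuring from the bottom-left corner of the bounding box.
Bottom flange: 9.2 × 1.05, A = 9.66 in², y = 0.525 in, Ī = 0.8875 in⁴.
Web: 0.65 × 14, A = 9.1 in², y = 8.05 in, Ī = 148.6 in⁴.
Top flange: 9.2 × 1.05, A = 9.66 in², y = 15.58 in, Ī = 0.8875 in⁴.
By symmetry the centroid is at mid-height, ȳ = 8.05 in.
Transfer each piece to the horizontal centroidal axis using Ī + A·d² with d = y − 8.05:
  bottom flange: d = -7.525 in → contributes +547.9 in⁴
  web: d = 0 in → contributes +148.6 in⁴
  top flange: d = 7.525 in → contributes +547.9 in⁴
Total I = 1 244 in⁴.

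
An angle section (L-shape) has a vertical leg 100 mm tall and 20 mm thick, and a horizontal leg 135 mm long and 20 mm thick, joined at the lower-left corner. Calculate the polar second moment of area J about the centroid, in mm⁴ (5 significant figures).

J ≈ 1.0931 × 10⁷ mm⁴

Decompose the section into non-overlapping parts with the origin at the bottom-left of its bounding rectangle.
Vertical leg: 20 × 100, A = 2 000 mm², y = 50 mm, Ī = 1 666 667 mm⁴.
Horizontal leg (remainder): 115 × 20, A = 2 300 mm², y = 10 mm, Ī = 76666.67 mm⁴.
Centroid: ȳ = ΣA·y / ΣA = 28.60465 mm.
Transfer each piece to the centroidal x-axis using Ī + A·d² with d = y − 28.60465:
  vertical leg: d = 21.39535 mm → contributes +2 582 189 mm⁴
  horizontal leg (remainder): d = -18.60465 mm → contributes +872772.7 mm⁴
Total I = 3 454 961 mm⁴.
For the y-axis: x̄ = 46.10465 mm.
Repeating about the centroidal y-axis gives I_y = 7 475 586 mm⁴.
Polar second moment: J = I_x + I_y = 10 930 547 mm⁴.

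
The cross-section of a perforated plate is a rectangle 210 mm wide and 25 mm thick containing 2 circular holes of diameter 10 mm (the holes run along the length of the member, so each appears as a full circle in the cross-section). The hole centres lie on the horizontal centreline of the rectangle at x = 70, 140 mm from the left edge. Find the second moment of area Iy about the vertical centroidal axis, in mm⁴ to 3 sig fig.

Decompose the section into non-overlapping parts with the origin at the bottom-left of its bounding rectangle.
Plate: 210 × 25, A = 5 250 mm², x = 105 mm, Ī = 19 293 750 mm⁴.
Hole 1 (subtracted): ⌀10, A = 78.54 mm², x = 70 mm, Ī = 490.87 mm⁴.
Hole 2 (subtracted): ⌀10, A = 78.54 mm², x = 140 mm, Ī = 490.87 mm⁴.
By symmetry the centroid is at mid-width, x̄ = 105 mm.
Transfer each piece to the vertical centroidal axis using Ī + A·d² with d = x − 105:
  plate: d = 0 mm → contributes +19 293 750 mm⁴
  hole 1: d = -35 mm → contributes −96 702 mm⁴
  hole 2: d = 35 mm → contributes −96 702 mm⁴
Total I = 19 100 346 mm⁴.

Iy ≈ 1.91 × 10⁷ mm⁴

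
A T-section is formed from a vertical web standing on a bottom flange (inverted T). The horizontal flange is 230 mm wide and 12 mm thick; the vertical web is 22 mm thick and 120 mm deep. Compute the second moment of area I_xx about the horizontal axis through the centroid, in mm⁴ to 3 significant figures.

I_xx ≈ 9.08 × 10⁶ mm⁴

Treat the section as a set of non-overlapping primitives; coordinates are from the bounding-box lower-left.
Flange: 230 × 12, A = 2 760 mm², y = 6 mm, Ī = 33 120 mm⁴.
Web: 22 × 120, A = 2 640 mm², y = 72 mm, Ī = 3 168 000 mm⁴.
Centroid: ȳ = ΣA·y / ΣA = 38.267 mm.
Transfer each piece to the horizontal axis through the centroid using Ī + A·d² with d = y − 38.267:
  flange: d = -32.267 mm → contributes +2 906 660 mm⁴
  web: d = 33.733 mm → contributes +6 172 156 mm⁴
Total I = 9 078 816 mm⁴.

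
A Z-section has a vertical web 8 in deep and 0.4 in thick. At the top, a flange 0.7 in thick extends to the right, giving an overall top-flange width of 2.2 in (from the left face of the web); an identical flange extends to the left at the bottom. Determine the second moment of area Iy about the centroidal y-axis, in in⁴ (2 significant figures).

Iy ≈ 3.8 in⁴

Decompose the section into non-overlapping parts with the origin at the bottom-left of its bounding rectangle.
Web: 0.4 × 8, A = 3.2 in², x = 2 in, Ī = 0.04267 in⁴.
Top flange (beyond web): 1.8 × 0.7, A = 1.26 in², x = 3.1 in, Ī = 0.3402 in⁴.
Bottom flange (beyond web): 1.8 × 0.7, A = 1.26 in², x = 0.9 in, Ī = 0.3402 in⁴.
Centroid: x̄ = ΣA·x / ΣA = 2 in.
Transfer each piece to the centroidal y-axis using Ī + A·d² with d = x − 2:
  web: d = 0 in → contributes +0.04267 in⁴
  top flange (beyond web): d = 1.1 in → contributes +1.865 in⁴
  bottom flange (beyond web): d = -1.1 in → contributes +1.865 in⁴
Total I = 3.772 in⁴.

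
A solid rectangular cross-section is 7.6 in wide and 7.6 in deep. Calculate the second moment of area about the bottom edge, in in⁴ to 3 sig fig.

The section: 7.6 × 7.6, A = 57.76 in², y = 3.8 in, Ī = 278.02 in⁴.
Transfer it to a horizontal axis along the bottom face using Ī + A·d² with d = y − 0:
  the section: d = 3.8 in → contributes +1112.1 in⁴
Total I = 1112.1 in⁴.

I_base ≈ 1110 in⁴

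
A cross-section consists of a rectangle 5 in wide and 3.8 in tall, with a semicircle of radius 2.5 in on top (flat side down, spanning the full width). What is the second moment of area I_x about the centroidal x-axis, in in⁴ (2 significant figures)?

I_x ≈ 84 in⁴

Decompose the section into non-overlapping parts with the origin at the bottom-left of its bounding rectangle.
Rectangular body: 5 × 3.8, A = 19 in², y = 1.9 in, Ī = 22.86 in⁴.
Semicircular cap: semicircle r = 2.5, A = 9.817 in², y = 4.861 in, Ī = 4.287 in⁴.
Centroid: ȳ = ΣA·y / ΣA = 2.909 in.
Transfer each piece to the centroidal x-axis using Ī + A·d² with d = y − 2.909:
  rectangular body: d = -1.009 in → contributes +42.2 in⁴
  semicircular cap: d = 1.952 in → contributes +41.71 in⁴
Total I = 83.9 in⁴.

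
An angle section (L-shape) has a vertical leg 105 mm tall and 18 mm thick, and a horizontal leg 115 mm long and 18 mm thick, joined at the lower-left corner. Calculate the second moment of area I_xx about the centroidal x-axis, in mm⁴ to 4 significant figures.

I_xx ≈ 3.501 × 10⁶ mm⁴

Split into non-overlapping primitives; take the origin at the lower-left of the bounding box.
Vertical leg: 18 × 105, A = 1 890 mm², y = 52.5 mm, Ī = 1 736 438 mm⁴.
Horizontal leg (remainder): 97 × 18, A = 1 746 mm², y = 9 mm, Ī = 47 142 mm⁴.
Centroid: ȳ = ΣA·y / ΣA = 31.6114 mm.
Transfer each piece to the centroidal x-axis using Ī + A·d² with d = y − 31.6114:
  vertical leg: d = 20.8886 mm → contributes +2 561 109 mm⁴
  horizontal leg (remainder): d = -22.6114 mm → contributes +939 828 mm⁴
Total I = 3 500 937 mm⁴.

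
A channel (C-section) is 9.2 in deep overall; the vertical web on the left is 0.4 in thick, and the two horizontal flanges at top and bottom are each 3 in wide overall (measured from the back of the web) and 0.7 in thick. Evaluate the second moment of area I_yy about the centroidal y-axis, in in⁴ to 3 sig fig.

I_yy ≈ 6.22 in⁴

Treat the section as a set of non-overlapping primitives; coordinates are from the bounding-box lower-left.
Web: 0.4 × 9.2, A = 3.68 in², x = 0.2 in, Ī = 0.049067 in⁴.
Top flange (beyond web): 2.6 × 0.7, A = 1.82 in², x = 1.7 in, Ī = 1.0253 in⁴.
Bottom flange (beyond web): 2.6 × 0.7, A = 1.82 in², x = 1.7 in, Ī = 1.0253 in⁴.
Centroid: x̄ = ΣA·x / ΣA = 0.9459 in.
Transfer each piece to the centroidal y-axis using Ī + A·d² with d = x − 0.9459:
  web: d = -0.7459 in → contributes +2.0965 in⁴
  top flange (beyond web): d = 0.7541 in → contributes +2.0602 in⁴
  bottom flange (beyond web): d = 0.7541 in → contributes +2.0602 in⁴
Total I = 6.217 in⁴.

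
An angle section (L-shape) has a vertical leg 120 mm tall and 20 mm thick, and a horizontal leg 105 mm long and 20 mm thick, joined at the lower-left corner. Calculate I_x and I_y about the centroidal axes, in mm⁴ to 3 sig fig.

Break the section into simple shapes (no overlaps), measuring from the bottom-left corner of the bounding box.
Vertical leg: 20 × 120, A = 2 400 mm², y = 60 mm, Ī = 2 880 000 mm⁴.
Horizontal leg (remainder): 85 × 20, A = 1 700 mm², y = 10 mm, Ī = 56 667 mm⁴.
Centroid: ȳ = ΣA·y / ΣA = 39.268 mm.
Transfer each piece to the centroidal x-axis using Ī + A·d² with d = y − 39.268:
  vertical leg: d = 20.732 mm → contributes +3 911 529 mm⁴
  horizontal leg (remainder): d = -29.268 mm → contributes +1 512 943 mm⁴
Total I = 5 424 472 mm⁴.
For the y-axis: x̄ = 31.768 mm.
Repeating about the centroidal y-axis gives I_y = 3 846 347 mm⁴.

I_x ≈ 5.42 × 10⁶ mm⁴, I_y ≈ 3.85 × 10⁶ mm⁴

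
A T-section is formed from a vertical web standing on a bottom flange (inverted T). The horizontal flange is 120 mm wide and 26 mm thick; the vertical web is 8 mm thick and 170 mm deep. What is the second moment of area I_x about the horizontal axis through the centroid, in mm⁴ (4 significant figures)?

I_x ≈ 1.255 × 10⁷ mm⁴

Decompose the section into non-overlapping parts with the origin at the bottom-left of its bounding rectangle.
Flange: 120 × 26, A = 3 120 mm², y = 13 mm, Ī = 175 760 mm⁴.
Web: 8 × 170, A = 1 360 mm², y = 111 mm, Ī = 3 275 333 mm⁴.
Centroid: ȳ = ΣA·y / ΣA = 42.75 mm.
Transfer each piece to the horizontal axis through the centroid using Ī + A·d² with d = y − 42.75:
  flange: d = -29.75 mm → contributes +2 937 155 mm⁴
  web: d = 68.25 mm → contributes +9 610 298 mm⁴
Total I = 12 547 453 mm⁴.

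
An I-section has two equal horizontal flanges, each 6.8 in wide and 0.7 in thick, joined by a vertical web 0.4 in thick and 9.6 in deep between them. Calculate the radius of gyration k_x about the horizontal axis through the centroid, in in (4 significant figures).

Decompose the section into non-overlapping parts with the origin at the bottom-left of its bounding rectangle.
Bottom flange: 6.8 × 0.7, A = 4.76 in², y = 0.35 in, Ī = 0.194367 in⁴.
Web: 0.4 × 9.6, A = 3.84 in², y = 5.5 in, Ī = 29.4912 in⁴.
Top flange: 6.8 × 0.7, A = 4.76 in², y = 10.65 in, Ī = 0.194367 in⁴.
By symmetry the centroid is at mid-height, ȳ = 5.5 in.
Transfer each piece to the horizontal axis through the centroid using Ī + A·d² with d = y − 5.5:
  bottom flange: d = -5.15 in → contributes +126.441 in⁴
  web: d = 0 in → contributes +29.4912 in⁴
  top flange: d = 5.15 in → contributes +126.441 in⁴
Total I = 282.374 in⁴.
Radius of gyration: k = √(I/A) = √(282.374 / 13.36) = 4.59737 in.

k_x ≈ 4.597 in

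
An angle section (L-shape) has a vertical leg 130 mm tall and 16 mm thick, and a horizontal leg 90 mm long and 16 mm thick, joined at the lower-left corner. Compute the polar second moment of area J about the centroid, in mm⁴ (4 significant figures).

Treat the section as a set of non-overlapping primitives; coordinates are from the bounding-box lower-left.
Vertical leg: 16 × 130, A = 2 080 mm², y = 65 mm, Ī = 2 929 333 mm⁴.
Horizontal leg (remainder): 74 × 16, A = 1 184 mm², y = 8 mm, Ī = 25258.7 mm⁴.
Centroid: ȳ = ΣA·y / ΣA = 44.3235 mm.
Transfer each piece to the centroidal x-axis using Ī + A·d² with d = y − 44.3235:
  vertical leg: d = 20.6765 mm → contributes +3 818 568 mm⁴
  horizontal leg (remainder): d = -36.3235 mm → contributes +1 587 427 mm⁴
Total I = 5 405 994 mm⁴.
For the y-axis: x̄ = 24.3235 mm.
Repeating about the centroidal y-axis gives I_y = 2 112 554 mm⁴.
Polar second moment: J = I_x + I_y = 7 518 549 mm⁴.

J ≈ 7.519 × 10⁶ mm⁴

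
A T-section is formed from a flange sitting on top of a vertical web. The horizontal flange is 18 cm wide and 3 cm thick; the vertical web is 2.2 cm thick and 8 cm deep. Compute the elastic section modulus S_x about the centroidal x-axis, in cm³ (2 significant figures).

S_x ≈ 66 cm³

Split into non-overlapping primitives; take the origin at the lower-left of the bounding box.
Flange: 18 × 3, A = 54 cm², y = 9.5 cm, Ī = 40.5 cm⁴.
Web: 2.2 × 8, A = 17.6 cm², y = 4 cm, Ī = 93.87 cm⁴.
Centroid: ȳ = ΣA·y / ΣA = 8.148 cm.
Transfer each piece to the centroidal x-axis using Ī + A·d² with d = y − 8.148:
  flange: d = 1.352 cm → contributes +139.2 cm⁴
  web: d = -4.148 cm → contributes +396.7 cm⁴
Total I = 535.9 cm⁴.
Extreme fibre distance c = 8.148 cm; S = I/c = 65.77 cm³.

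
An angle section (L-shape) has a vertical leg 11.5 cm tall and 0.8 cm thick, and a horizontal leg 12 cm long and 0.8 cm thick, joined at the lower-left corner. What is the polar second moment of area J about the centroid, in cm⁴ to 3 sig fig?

J ≈ 489 cm⁴

Break the section into simple shapes (no overlaps), measuring from the bottom-left corner of the bounding box.
Vertical leg: 0.8 × 11.5, A = 9.2 cm², y = 5.75 cm, Ī = 101.39 cm⁴.
Horizontal leg (remainder): 11.2 × 0.8, A = 8.96 cm², y = 0.4 cm, Ī = 0.47787 cm⁴.
Centroid: ȳ = ΣA·y / ΣA = 3.1104 cm.
Transfer each piece to the centroidal x-axis using Ī + A·d² with d = y − 3.1104:
  vertical leg: d = 2.6396 cm → contributes +165.49 cm⁴
  horizontal leg (remainder): d = -2.7104 cm → contributes +66.298 cm⁴
Total I = 231.79 cm⁴.
For the y-axis: x̄ = 3.3604 cm.
Repeating about the centroidal y-axis gives I_y = 257.56 cm⁴.
Polar second moment: J = I_x + I_y = 489.36 cm⁴.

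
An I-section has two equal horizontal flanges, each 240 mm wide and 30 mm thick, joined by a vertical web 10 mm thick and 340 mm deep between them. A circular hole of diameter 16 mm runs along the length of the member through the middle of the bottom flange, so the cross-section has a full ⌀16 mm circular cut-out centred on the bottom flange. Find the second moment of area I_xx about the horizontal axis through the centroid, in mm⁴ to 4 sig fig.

Split into non-overlapping primitives; take the origin at the lower-left of the bounding box.
Bottom flange: 240 × 30, A = 7 200 mm², y = 15 mm, Ī = 540 000 mm⁴.
Web: 10 × 340, A = 3 400 mm², y = 200 mm, Ī = 32 753 333 mm⁴.
Top flange: 240 × 30, A = 7 200 mm², y = 385 mm, Ī = 540 000 mm⁴.
Hole (subtracted): ⌀16, A = 201.062 mm², y = 15 mm, Ī = 3216.99 mm⁴.
Centroid: ȳ = ΣA·y / ΣA = 202.114 mm.
Transfer each piece to the horizontal axis through the centroid using Ī + A·d² with d = y − 202.114:
  bottom flange: d = -187.114 mm → contributes +252 622 694 mm⁴
  web: d = -2.11356 mm → contributes +32 768 522 mm⁴
  top flange: d = 182.886 mm → contributes +241 361 633 mm⁴
  hole: d = -187.114 mm → contributes −7 042 694 mm⁴
Total I = 519 710 155 mm⁴.

I_xx ≈ 5.197 × 10⁸ mm⁴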